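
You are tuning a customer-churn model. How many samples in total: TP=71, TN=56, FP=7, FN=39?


Total = TP + TN + FP + FN
= 71 + 56 + 7 + 39
= 173
(Predicted positive: 78, predicted negative: 95)

173


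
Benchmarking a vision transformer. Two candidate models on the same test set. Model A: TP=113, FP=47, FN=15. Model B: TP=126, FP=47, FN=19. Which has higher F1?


Model A: P=113/160=0.7063, R=113/128=0.8828, F1=2PR/(P+R)=2TP/(2TP+FP+FN)=226/288=0.7847
Model B: P=126/173=0.7283, R=126/145=0.869, F1=2PR/(P+R)=2TP/(2TP+FP+FN)=252/318=0.7925
0.7847 < 0.7925 → Model B

Model B


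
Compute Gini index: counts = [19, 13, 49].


Probabilities: [19/81, 13/81, 49/81] ≈ [0.2346, 0.1605, 0.6049]
Σpᵢ² = (361 + 169 + 2401)/81² = 2931/6561
Gini = 1 - Σpᵢ² = 1 - 2931/6561 = 0.5533

0.5533


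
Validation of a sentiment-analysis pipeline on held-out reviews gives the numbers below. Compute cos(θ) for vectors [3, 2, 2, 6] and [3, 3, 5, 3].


A·B = 3·3 + 2·3 + 2·5 + 6·3 = 43
‖A‖ = √53 = 7.2801, ‖B‖ = √52 = 7.2111
cos = 43/(√53·√52) = 43/√2756 = 0.8191

0.8191


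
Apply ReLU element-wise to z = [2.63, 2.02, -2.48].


ReLU(2.63) = max(0, 2.63) = 2.63
ReLU(2.02) = max(0, 2.02) = 2.02
ReLU(-2.48) = max(0, -2.48) = 0.0
result = [2.63, 2.02, 0.0]

[2.63, 2.02, 0.0]


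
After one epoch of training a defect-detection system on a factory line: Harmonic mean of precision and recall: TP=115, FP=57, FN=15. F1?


Precision = 115/172 = 0.6686
Recall = 115/130 = 0.8846
F1 = 2·P·R/(P+R) = 2·TP/(2·TP+FP+FN) = 230/(230+57+15) = 230/302 = 0.7616

0.7616


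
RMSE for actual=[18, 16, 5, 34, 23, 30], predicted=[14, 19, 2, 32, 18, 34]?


MSE = 79/6 = 13.1667
RMSE = √(79/6) = 3.6286

3.6286


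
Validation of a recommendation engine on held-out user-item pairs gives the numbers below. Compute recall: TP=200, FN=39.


Recall = TP/(TP+FN)
= 200/(200+39)
= 200/239 = 83.68%

83.68%


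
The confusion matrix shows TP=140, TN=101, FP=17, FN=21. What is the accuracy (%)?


Accuracy = (TP+TN)/(TP+TN+FP+FN)
= (140+101)/(279)
= 241/279 = 86.38%

86.38%


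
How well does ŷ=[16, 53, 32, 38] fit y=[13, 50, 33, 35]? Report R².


ȳ = 32.75
SS_res = Σ(y-ŷ)² = 28
SS_tot = Σ(y-ȳ)² = 692.75
R² = 1 - SS_res/SS_tot = 1 - 0.0404 = 0.9596

0.9596


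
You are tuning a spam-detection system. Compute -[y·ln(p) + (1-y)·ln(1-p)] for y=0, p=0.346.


BCE = -[y·ln(p) + (1-y)·ln(1-p)]
= -0 - 1·ln(1-0.346)
= -ln(0.654) = 0.4246

0.4246


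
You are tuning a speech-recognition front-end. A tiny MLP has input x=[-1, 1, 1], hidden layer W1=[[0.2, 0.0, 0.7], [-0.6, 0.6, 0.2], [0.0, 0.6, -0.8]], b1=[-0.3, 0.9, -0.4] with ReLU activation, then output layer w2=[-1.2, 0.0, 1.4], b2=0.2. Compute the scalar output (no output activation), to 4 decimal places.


z1[0] = (0.2)·(-1) + (0.0)·(1) + (0.7)·(1) - 0.3 = 0.2
z1[1] = (-0.6)·(-1) + (0.6)·(1) + (0.2)·(1) + 0.9 = 2.3
z1[2] = (0.0)·(-1) + (0.6)·(1) + (-0.8)·(1) - 0.4 = -0.6
h = ReLU(z1) = [0.2, 2.3, 0.0]
output = (-1.2)·(0.2) + (0.0)·(2.3) + (1.4)·(0.0) + 0.2 = -0.04

-0.04


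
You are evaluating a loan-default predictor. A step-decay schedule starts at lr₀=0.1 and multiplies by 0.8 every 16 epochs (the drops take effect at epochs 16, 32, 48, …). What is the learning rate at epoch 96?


n_drops = ⌊96/16⌋ = 6
lr = 0.1·0.8^6 = 0.1·0.262144 = 0.0262144

0.0262144


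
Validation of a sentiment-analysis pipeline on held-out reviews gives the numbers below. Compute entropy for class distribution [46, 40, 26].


Probabilities: [46/112, 40/112, 26/112] ≈ [0.4107, 0.3571, 0.2321]
H = -((46/112)·log₂(46/112) + (40/112)·log₂(40/112) + (26/112)·log₂(26/112))
  = 1.5469 bits

1.5469 bits


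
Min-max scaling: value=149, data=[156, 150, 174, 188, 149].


min=149, max=188
(149-149)/(188-149) = 0/39 = 0.0

0.0


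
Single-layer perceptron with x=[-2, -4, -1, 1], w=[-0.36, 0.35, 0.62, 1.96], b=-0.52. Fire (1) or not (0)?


z = (-2)·(-0.36) + (-4)·(0.35) + (-1)·(0.62) + (1)·(1.96) - 0.52
  = 0.14
step(z) = 1 (z≥0)

1


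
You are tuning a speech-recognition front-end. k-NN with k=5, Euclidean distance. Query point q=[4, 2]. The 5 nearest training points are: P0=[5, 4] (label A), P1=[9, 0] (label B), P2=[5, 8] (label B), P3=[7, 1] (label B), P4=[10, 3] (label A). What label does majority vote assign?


d(q,P0) = 2.2361  (label A)
d(q,P1) = 5.3852  (label B)
d(q,P2) = 6.0828  (label B)
d(q,P3) = 3.1623  (label B)
d(q,P4) = 6.0828  (label A)
Votes: A=2, B=3
Majority → B

B


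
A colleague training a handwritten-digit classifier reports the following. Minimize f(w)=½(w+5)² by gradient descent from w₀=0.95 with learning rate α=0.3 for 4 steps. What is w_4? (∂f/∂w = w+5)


step 1: grad = 0.95+5 = 5.95; w = 0.95 - 0.3·(5.95) = -0.835
step 2: grad = -0.835+5 = 4.165; w = -0.835 - 0.3·(4.165) = -2.0845
step 3: grad = -2.0845+5 = 2.9155; w = -2.0845 - 0.3·(2.9155) = -2.95915
step 4: grad = -2.95915+5 = 2.04085; w = -2.95915 - 0.3·(2.04085) = -3.571405

-3.571405


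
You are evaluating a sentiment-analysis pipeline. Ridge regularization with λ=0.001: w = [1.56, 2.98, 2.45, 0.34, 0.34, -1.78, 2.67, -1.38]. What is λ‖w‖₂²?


‖w‖₂² = (1.56)² + (2.98)² + (2.45)² + (0.34)² + (0.34)² + (-1.78)² + (2.67)² + (-1.38)²
     = 2.4336 + 8.8804 + 6.0025 + 0.1156 + 0.1156 + 3.1684 + 7.1289 + 1.9044
     = 29.7494
λ·‖w‖₂² = 0.001·29.7494 = 0.029749

0.029749


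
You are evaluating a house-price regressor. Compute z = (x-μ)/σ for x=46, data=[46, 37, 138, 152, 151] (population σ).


μ = 104.8, σ = 51.9977
z = (46 - 104.8)/51.9977 = -1.1308

-1.1308


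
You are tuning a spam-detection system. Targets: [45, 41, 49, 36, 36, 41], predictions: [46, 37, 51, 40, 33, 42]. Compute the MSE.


Squared errors: (45-46)²=1, (41-37)²=16, (49-51)²=4, (36-40)²=16, (36-33)²=9, (41-42)²=1
Sum = 47
MSE = 47/6 = 47/6

47/6


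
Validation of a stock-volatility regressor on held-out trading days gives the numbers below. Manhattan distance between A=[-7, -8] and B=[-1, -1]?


d = |-7+ 1| + |-8+ 1|
  = 6 + 7
  = 13

13


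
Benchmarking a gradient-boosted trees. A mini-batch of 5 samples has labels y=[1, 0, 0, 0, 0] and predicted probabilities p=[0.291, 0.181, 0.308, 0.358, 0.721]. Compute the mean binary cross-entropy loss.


L[0] = -ln(0.291) = 1.2344
L[1] = -ln(1-0.181) = -ln(0.819) = 0.1997
L[2] = -ln(1-0.308) = -ln(0.692) = 0.3682
L[3] = -ln(1-0.358) = -ln(0.642) = 0.4432
L[4] = -ln(1-0.721) = -ln(0.279) = 1.2765
mean = (1.2344 + 0.1997 + 0.3682 + 0.4432 + 1.2765)/5 = 0.7044

0.7044


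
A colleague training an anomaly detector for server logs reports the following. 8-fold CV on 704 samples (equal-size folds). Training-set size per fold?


Fold size = 704/8 = 88
Training per fold = 704 - 88 = 616

616


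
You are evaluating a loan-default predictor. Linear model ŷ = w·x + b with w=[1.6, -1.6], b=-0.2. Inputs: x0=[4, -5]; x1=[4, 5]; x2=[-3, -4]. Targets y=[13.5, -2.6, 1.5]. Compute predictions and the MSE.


ŷ0 = (1.6)·(4) + (-1.6)·(-5) - 0.2 = 14.2
ŷ1 = (1.6)·(4) + (-1.6)·(5) - 0.2 = -1.8
ŷ2 = (1.6)·(-3) + (-1.6)·(-4) - 0.2 = 1.4
errors² = [0.49, 0.64, 0.01]
MSE = 1.1400/3 = 0.38

0.38


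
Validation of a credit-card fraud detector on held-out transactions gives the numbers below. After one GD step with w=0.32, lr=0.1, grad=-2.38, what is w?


w_new = w - α·∇
= 0.32 - 0.1·-2.38
= 0.32 + 0.238
= 0.558

0.558


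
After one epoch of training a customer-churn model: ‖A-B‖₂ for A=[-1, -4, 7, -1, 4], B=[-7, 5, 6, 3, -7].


d = √((-1+ 7)² + (-4-5)² + (7-6)² + (-1-3)² + (4+ 7)²)
  = √(36 + 81 + 1 + 16 + 121)
  = √255 = 15.9687

15.9687


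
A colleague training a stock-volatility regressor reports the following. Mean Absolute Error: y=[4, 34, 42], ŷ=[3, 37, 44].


Absolute errors: |4-3|=1, |34-37|=3, |42-44|=2
Sum = 6
MAE = 6/3 = 2

2


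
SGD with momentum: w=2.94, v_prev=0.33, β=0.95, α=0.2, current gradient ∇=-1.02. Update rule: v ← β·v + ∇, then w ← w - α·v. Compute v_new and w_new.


v_new = 0.95·0.33 - 1.02 = 0.3135 - 1.02 = -0.7065
w_new = 2.94 - 0.2·-0.7065 = 2.94 + 0.1413 = 3.0813

v_new=-0.7065, w_new=3.0813


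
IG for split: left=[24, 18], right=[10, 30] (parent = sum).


Parent = [34, 48], H_parent = 0.9789
H_left = 0.9852 (n=42), H_right = 0.8113 (n=40)
H_children = (42/82)·0.9852 + (40/82)·0.8113 = 0.9004
IG = 0.9789 - 0.9004 = 0.0785

0.0785


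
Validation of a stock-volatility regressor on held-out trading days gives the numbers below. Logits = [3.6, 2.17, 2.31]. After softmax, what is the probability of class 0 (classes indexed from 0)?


Exponentials: e^3.6=36.5982, e^2.17=8.7583, e^2.31=10.0744
Sum = 55.4309
Softmax = [0.6602, 0.158, 0.1817]
p[0] = 36.5982/55.4309 = 0.6602

0.6602


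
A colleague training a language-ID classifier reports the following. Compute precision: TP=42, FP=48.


Precision = TP/(TP+FP)
= 42/(42+48)
= 42/90 = 46.67%

46.67%


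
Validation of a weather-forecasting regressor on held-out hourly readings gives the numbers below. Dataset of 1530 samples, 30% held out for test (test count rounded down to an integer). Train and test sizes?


Test = ⌊1530·30/100⌋ = 459
Train = 1530 - 459 = 1071

Train: 1071, Test: 459


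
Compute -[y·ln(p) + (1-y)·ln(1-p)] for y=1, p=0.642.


BCE = -[y·ln(p) + (1-y)·ln(1-p)]
= -1·ln(0.642) - 0
= -ln(0.642) = 0.4432

0.4432


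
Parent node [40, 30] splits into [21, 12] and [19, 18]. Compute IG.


Parent = [40, 30], H_parent = 0.9852
H_left = 0.9457 (n=33), H_right = 0.9995 (n=37)
H_children = (33/70)·0.9457 + (37/70)·0.9995 = 0.9741
IG = 0.9852 - 0.9741 = 0.0111

0.0111


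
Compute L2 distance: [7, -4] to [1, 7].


d = √((7-1)² + (-4-7)²)
  = √(36 + 121)
  = √157 = 12.53

12.53


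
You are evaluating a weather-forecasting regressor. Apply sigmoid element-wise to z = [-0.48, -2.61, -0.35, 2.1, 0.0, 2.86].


σ(-0.48) = 1/(1+e^0.48) = 0.3823
σ(-2.61) = 1/(1+e^2.61) = 0.0685
σ(-0.35) = 1/(1+e^0.35) = 0.4134
σ(2.1) = 1/(1+e^-2.1) = 0.8909
σ(0.0) = 1/(1+e^-0.0) = 0.5
σ(2.86) = 1/(1+e^-2.86) = 0.9458
result = [0.3823, 0.0685, 0.4134, 0.8909, 0.5, 0.9458]

[0.3823, 0.0685, 0.4134, 0.8909, 0.5, 0.9458]


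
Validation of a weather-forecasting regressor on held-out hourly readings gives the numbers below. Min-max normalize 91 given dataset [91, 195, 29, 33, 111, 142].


min=29, max=195
(91-29)/(195-29) = 62/166 = 0.3735

0.3735


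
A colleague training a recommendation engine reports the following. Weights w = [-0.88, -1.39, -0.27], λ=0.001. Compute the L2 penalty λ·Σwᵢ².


‖w‖₂² = (-0.88)² + (-1.39)² + (-0.27)²
     = 0.7744 + 1.9321 + 0.0729
     = 2.7794
λ·‖w‖₂² = 0.001·2.7794 = 0.002779

0.002779


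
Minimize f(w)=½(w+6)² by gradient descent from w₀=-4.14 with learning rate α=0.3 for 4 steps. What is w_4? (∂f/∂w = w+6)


step 1: grad = -4.14+6 = 1.86; w = -4.14 - 0.3·(1.86) = -4.698
step 2: grad = -4.698+6 = 1.302; w = -4.698 - 0.3·(1.302) = -5.0886
step 3: grad = -5.0886+6 = 0.9114; w = -5.0886 - 0.3·(0.9114) = -5.36202
step 4: grad = -5.36202+6 = 0.63798; w = -5.36202 - 0.3·(0.63798) = -5.553414

-5.553414


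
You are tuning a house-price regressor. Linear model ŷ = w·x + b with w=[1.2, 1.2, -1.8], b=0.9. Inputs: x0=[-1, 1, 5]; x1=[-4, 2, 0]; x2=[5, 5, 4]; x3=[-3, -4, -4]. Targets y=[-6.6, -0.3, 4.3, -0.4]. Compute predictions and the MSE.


ŷ0 = (1.2)·(-1) + (1.2)·(1) + (-1.8)·(5) + 0.9 = -8.1
ŷ1 = (1.2)·(-4) + (1.2)·(2) + (-1.8)·(0) + 0.9 = -1.5
ŷ2 = (1.2)·(5) + (1.2)·(5) + (-1.8)·(4) + 0.9 = 5.7
ŷ3 = (1.2)·(-3) + (1.2)·(-4) + (-1.8)·(-4) + 0.9 = -0.3
errors² = [2.25, 1.44, 1.96, 0.01]
MSE = 5.6600/4 = 1.415

1.415


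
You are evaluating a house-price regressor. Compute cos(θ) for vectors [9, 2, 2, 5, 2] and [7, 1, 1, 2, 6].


A·B = 9·7 + 2·1 + 2·1 + 5·2 + 2·6 = 89
‖A‖ = √118 = 10.8628, ‖B‖ = √91 = 9.5394
cos = 89/(√118·√91) = 89/√10738 = 0.8589

0.8589


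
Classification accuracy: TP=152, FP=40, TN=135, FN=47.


Accuracy = (TP+TN)/(TP+TN+FP+FN)
= (152+135)/(374)
= 287/374 = 76.74%

76.74%


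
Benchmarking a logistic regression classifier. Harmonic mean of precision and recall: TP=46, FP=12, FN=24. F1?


Precision = 46/58 = 0.7931
Recall = 46/70 = 0.6571
F1 = 2·P·R/(P+R) = 2·TP/(2·TP+FP+FN) = 92/(92+12+24) = 92/128 = 0.7188

0.7188


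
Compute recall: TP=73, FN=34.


Recall = TP/(TP+FN)
= 73/(73+34)
= 73/107 = 68.22%

68.22%


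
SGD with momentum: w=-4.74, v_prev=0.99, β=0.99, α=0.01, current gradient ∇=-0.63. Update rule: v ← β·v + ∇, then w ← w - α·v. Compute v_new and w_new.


v_new = 0.99·0.99 - 0.63 = 0.9801 - 0.63 = 0.3501
w_new = -4.74 - 0.01·0.3501 = -4.74 - 0.003501 = -4.743501

v_new=0.3501, w_new=-4.743501


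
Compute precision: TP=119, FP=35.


Precision = TP/(TP+FP)
= 119/(119+35)
= 119/154 = 77.27%

77.27%


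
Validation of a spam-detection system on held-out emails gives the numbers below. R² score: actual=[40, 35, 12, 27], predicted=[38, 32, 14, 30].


ȳ = 28.5
SS_res = Σ(y-ŷ)² = 26
SS_tot = Σ(y-ȳ)² = 449
R² = 1 - SS_res/SS_tot = 1 - 0.0579 = 0.9421

0.9421


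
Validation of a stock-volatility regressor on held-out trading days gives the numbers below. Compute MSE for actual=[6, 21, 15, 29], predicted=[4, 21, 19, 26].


Squared errors: (6-4)²=4, (21-21)²=0, (15-19)²=16, (29-26)²=9
Sum = 29
MSE = 29/4 = 29/4

29/4


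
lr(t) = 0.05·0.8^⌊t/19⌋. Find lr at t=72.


n_drops = ⌊72/19⌋ = 3
lr = 0.05·0.8^3 = 0.05·0.512 = 0.0256

0.0256


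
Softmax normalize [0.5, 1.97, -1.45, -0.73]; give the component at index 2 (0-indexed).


Exponentials: e^0.5=1.6487, e^1.97=7.1707, e^-1.45=0.2346, e^-0.73=0.4819
Sum = 9.5359
Softmax = [0.1729, 0.752, 0.0246, 0.0505]
p[2] = 0.2346/9.5359 = 0.0246

0.0246


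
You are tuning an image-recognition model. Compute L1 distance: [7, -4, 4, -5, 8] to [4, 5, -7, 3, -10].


d = |7-4| + |-4-5| + |4+ 7| + |-5-3| + |8+ 10|
  = 3 + 9 + 11 + 8 + 18
  = 49

49


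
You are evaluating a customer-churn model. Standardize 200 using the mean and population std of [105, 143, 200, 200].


μ = 162, σ = 40.3051
z = (200 - 162)/40.3051 = 0.9428

0.9428


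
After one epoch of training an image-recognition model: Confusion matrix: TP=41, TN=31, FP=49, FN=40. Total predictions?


Total = TP + TN + FP + FN
= 41 + 31 + 49 + 40
= 161
(Predicted positive: 90, predicted negative: 71)

161


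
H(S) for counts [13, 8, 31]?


Probabilities: [13/52, 8/52, 31/52] ≈ [0.25, 0.1538, 0.5962]
H = -((13/52)·log₂(13/52) + (8/52)·log₂(8/52) + (31/52)·log₂(31/52))
  = 1.3603 bits

1.3603 bits


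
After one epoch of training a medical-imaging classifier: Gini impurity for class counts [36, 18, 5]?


Probabilities: [36/59, 18/59, 5/59] ≈ [0.6102, 0.3051, 0.0847]
Σpᵢ² = (1296 + 324 + 25)/59² = 1645/3481
Gini = 1 - Σpᵢ² = 1 - 1645/3481 = 0.5274

0.5274


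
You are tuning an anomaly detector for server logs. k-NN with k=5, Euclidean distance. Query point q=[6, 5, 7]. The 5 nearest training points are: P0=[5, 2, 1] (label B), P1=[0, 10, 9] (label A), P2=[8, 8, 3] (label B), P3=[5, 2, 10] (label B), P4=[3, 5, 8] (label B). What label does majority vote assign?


d(q,P0) = 6.7823  (label B)
d(q,P1) = 8.0623  (label A)
d(q,P2) = 5.3852  (label B)
d(q,P3) = 4.3589  (label B)
d(q,P4) = 3.1623  (label B)
Votes: A=1, B=4
Majority → B

B


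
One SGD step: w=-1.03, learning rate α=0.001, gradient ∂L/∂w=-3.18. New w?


w_new = w - α·∇
= -1.03 - 0.001·-3.18
= -1.03 + 0.00318
= -1.02682

-1.02682


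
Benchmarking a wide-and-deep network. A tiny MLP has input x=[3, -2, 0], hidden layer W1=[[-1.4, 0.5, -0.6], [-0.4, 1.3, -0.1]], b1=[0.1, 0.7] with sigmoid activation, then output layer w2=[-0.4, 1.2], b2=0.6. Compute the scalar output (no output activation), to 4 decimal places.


z1[0] = (-1.4)·(3) + (0.5)·(-2) + (-0.6)·(0) + 0.1 = -5.1
z1[1] = (-0.4)·(3) + (1.3)·(-2) + (-0.1)·(0) + 0.7 = -3.1
h = sigmoid(z1) = [0.0061, 0.0431]
output = (-0.4)·(0.0061) + (1.2)·(0.0431) + 0.6 = 0.6493

0.6493


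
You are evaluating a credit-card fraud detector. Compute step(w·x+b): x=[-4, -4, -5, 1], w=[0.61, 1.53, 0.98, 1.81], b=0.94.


z = (-4)·(0.61) + (-4)·(1.53) + (-5)·(0.98) + (1)·(1.81) + 0.94
  = -10.71
step(z) = 0 (z<0)

0


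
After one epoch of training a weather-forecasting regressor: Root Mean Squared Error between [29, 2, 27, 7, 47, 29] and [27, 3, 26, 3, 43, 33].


MSE = 54/6 = 9
RMSE = √(54/6) = 3.0

3.0


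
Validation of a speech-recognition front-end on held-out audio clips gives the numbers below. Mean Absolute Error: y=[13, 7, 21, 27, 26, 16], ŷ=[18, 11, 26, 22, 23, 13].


Absolute errors: |13-18|=5, |7-11|=4, |21-26|=5, |27-22|=5, |26-23|=3, |16-13|=3
Sum = 25
MAE = 25/6 = 25/6

25/6


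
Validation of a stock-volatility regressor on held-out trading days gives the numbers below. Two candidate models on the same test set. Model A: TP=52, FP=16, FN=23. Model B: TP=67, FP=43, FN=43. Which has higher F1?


Model A: P=52/68=0.7647, R=52/75=0.6933, F1=2PR/(P+R)=2TP/(2TP+FP+FN)=104/143=0.7273
Model B: P=67/110=0.6091, R=67/110=0.6091, F1=2PR/(P+R)=2TP/(2TP+FP+FN)=134/220=0.6091
0.7273 > 0.6091 → Model A

Model A


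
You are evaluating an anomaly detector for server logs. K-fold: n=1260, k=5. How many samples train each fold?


Fold size = 1260/5 = 252
Training per fold = 1260 - 252 = 1008

1008


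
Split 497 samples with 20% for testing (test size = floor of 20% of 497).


Test = ⌊497·20/100⌋ = 99
Train = 497 - 99 = 398

Train: 398, Test: 99


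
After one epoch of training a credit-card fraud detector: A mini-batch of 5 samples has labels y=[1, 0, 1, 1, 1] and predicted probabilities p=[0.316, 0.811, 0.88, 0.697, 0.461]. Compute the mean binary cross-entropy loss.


L[0] = -ln(0.316) = 1.152
L[1] = -ln(1-0.811) = -ln(0.189) = 1.666
L[2] = -ln(0.88) = 0.1278
L[3] = -ln(0.697) = 0.361
L[4] = -ln(0.461) = 0.7744
mean = (1.152 + 1.666 + 0.1278 + 0.361 + 0.7744)/5 = 0.8162

0.8162


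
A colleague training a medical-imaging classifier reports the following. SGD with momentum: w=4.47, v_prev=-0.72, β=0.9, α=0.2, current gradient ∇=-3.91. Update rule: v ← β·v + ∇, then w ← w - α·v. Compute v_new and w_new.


v_new = 0.9·-0.72 - 3.91 = -0.648 - 3.91 = -4.558
w_new = 4.47 - 0.2·-4.558 = 4.47 + 0.9116 = 5.3816

v_new=-4.558, w_new=5.3816


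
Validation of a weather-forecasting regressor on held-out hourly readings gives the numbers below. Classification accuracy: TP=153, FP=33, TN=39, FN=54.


Accuracy = (TP+TN)/(TP+TN+FP+FN)
= (153+39)/(279)
= 192/279 = 68.82%

68.82%


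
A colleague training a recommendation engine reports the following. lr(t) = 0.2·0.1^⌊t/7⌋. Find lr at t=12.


n_drops = ⌊12/7⌋ = 1
lr = 0.2·0.1^1 = 0.2·0.1 = 0.02

0.02


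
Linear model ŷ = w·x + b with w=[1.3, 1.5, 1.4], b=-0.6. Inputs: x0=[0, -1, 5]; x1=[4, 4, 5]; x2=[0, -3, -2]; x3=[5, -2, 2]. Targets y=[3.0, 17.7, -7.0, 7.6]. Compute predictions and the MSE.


ŷ0 = (1.3)·(0) + (1.5)·(-1) + (1.4)·(5) - 0.6 = 4.9
ŷ1 = (1.3)·(4) + (1.5)·(4) + (1.4)·(5) - 0.6 = 17.6
ŷ2 = (1.3)·(0) + (1.5)·(-3) + (1.4)·(-2) - 0.6 = -7.9
ŷ3 = (1.3)·(5) + (1.5)·(-2) + (1.4)·(2) - 0.6 = 5.7
errors² = [3.61, 0.01, 0.81, 3.61]
MSE = 8.0400/4 = 2.01

2.01


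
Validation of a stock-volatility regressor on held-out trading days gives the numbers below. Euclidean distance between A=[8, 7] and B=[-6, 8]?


d = √((8+ 6)² + (7-8)²)
  = √(196 + 1)
  = √197 = 14.0357

14.0357


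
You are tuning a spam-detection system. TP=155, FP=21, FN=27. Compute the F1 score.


Precision = 155/176 = 0.8807
Recall = 155/182 = 0.8516
F1 = 2·P·R/(P+R) = 2·TP/(2·TP+FP+FN) = 310/(310+21+27) = 310/358 = 0.8659

0.8659


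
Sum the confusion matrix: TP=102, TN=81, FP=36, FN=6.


Total = TP + TN + FP + FN
= 102 + 81 + 36 + 6
= 225
(Predicted positive: 138, predicted negative: 87)

225


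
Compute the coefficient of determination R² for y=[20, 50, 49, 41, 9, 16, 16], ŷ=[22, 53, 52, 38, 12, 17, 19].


ȳ = 28.7143
SS_res = Σ(y-ŷ)² = 50
SS_tot = Σ(y-ȳ)² = 1803.43
R² = 1 - SS_res/SS_tot = 1 - 0.0277 = 0.9723

0.9723


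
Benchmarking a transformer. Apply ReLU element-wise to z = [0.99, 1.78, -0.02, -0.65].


ReLU(0.99) = max(0, 0.99) = 0.99
ReLU(1.78) = max(0, 1.78) = 1.78
ReLU(-0.02) = max(0, -0.02) = 0.0
ReLU(-0.65) = max(0, -0.65) = 0.0
result = [0.99, 1.78, 0.0, 0.0]

[0.99, 1.78, 0.0, 0.0]


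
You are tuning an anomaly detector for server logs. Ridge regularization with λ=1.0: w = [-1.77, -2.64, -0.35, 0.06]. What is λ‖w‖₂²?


‖w‖₂² = (-1.77)² + (-2.64)² + (-0.35)² + (0.06)²
     = 3.1329 + 6.9696 + 0.1225 + 0.0036
     = 10.2286
λ·‖w‖₂² = 1.0·10.2286 = 10.2286

10.2286


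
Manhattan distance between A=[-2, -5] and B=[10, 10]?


d = |-2-10| + |-5-10|
  = 12 + 15
  = 27

27


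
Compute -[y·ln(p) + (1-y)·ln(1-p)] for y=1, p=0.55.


BCE = -[y·ln(p) + (1-y)·ln(1-p)]
= -1·ln(0.55) - 0
= -ln(0.55) = 0.5978

0.5978


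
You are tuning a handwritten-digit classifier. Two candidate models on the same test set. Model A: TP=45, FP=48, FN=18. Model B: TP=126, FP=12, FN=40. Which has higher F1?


Model A: P=45/93=0.4839, R=45/63=0.7143, F1=2PR/(P+R)=2TP/(2TP+FP+FN)=90/156=0.5769
Model B: P=126/138=0.913, R=126/166=0.759, F1=2PR/(P+R)=2TP/(2TP+FP+FN)=252/304=0.8289
0.5769 < 0.8289 → Model B

Model B


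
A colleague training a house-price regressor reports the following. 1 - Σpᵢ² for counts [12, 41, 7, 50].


Probabilities: [12/110, 41/110, 7/110, 50/110] ≈ [0.1091, 0.3727, 0.0636, 0.4545]
Σpᵢ² = (144 + 1681 + 49 + 2500)/110² = 4374/12100
Gini = 1 - Σpᵢ² = 1 - 4374/12100 = 0.6385

0.6385


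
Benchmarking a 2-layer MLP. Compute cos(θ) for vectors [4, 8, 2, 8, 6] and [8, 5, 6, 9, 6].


A·B = 4·8 + 8·5 + 2·6 + 8·9 + 6·6 = 192
‖A‖ = √184 = 13.5647, ‖B‖ = √242 = 15.5563
cos = 192/(√184·√242) = 192/√44528 = 0.9099

0.9099


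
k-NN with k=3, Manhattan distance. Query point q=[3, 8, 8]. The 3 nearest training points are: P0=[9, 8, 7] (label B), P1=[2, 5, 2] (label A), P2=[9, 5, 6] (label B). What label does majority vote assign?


d(q,P0) = 7  (label B)
d(q,P1) = 10  (label A)
d(q,P2) = 11  (label B)
Votes: A=1, B=2
Majority → B

B


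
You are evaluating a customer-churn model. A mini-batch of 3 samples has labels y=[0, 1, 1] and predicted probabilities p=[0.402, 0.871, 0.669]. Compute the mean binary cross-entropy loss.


L[0] = -ln(1-0.402) = -ln(0.598) = 0.5142
L[1] = -ln(0.871) = 0.1381
L[2] = -ln(0.669) = 0.402
mean = (0.5142 + 0.1381 + 0.402)/3 = 0.3514

0.3514


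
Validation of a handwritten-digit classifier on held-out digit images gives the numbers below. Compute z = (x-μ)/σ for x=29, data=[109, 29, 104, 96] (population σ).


μ = 84.5, σ = 32.3767
z = (29 - 84.5)/32.3767 = -1.7142

-1.7142


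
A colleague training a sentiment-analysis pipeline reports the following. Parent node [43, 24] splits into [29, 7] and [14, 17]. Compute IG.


Parent = [43, 24], H_parent = 0.9412
H_left = 0.7107 (n=36), H_right = 0.9932 (n=31)
H_children = (36/67)·0.7107 + (31/67)·0.9932 = 0.8414
IG = 0.9412 - 0.8414 = 0.0998

0.0998


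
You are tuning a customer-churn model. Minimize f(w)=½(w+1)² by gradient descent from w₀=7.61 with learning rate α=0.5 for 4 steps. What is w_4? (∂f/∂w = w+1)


step 1: grad = 7.61+1 = 8.61; w = 7.61 - 0.5·(8.61) = 3.305
step 2: grad = 3.305+1 = 4.305; w = 3.305 - 0.5·(4.305) = 1.1525
step 3: grad = 1.1525+1 = 2.1525; w = 1.1525 - 0.5·(2.1525) = 0.07625
step 4: grad = 0.07625+1 = 1.07625; w = 0.07625 - 0.5·(1.07625) = -0.461875

-0.461875


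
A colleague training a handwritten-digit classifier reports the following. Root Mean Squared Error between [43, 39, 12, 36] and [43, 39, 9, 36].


MSE = 9/4 = 2.25
RMSE = √(9/4) = 1.5

1.5


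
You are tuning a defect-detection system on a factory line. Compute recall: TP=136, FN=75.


Recall = TP/(TP+FN)
= 136/(136+75)
= 136/211 = 64.45%

64.45%


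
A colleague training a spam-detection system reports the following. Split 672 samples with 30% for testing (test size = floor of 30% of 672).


Test = ⌊672·30/100⌋ = 201
Train = 672 - 201 = 471

Train: 471, Test: 201


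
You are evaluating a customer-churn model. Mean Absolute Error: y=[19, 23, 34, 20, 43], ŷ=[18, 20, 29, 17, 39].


Absolute errors: |19-18|=1, |23-20|=3, |34-29|=5, |20-17|=3, |43-39|=4
Sum = 16
MAE = 16/5 = 16/5

16/5


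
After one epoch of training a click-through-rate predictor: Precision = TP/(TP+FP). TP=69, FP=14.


Precision = TP/(TP+FP)
= 69/(69+14)
= 69/83 = 83.13%

83.13%


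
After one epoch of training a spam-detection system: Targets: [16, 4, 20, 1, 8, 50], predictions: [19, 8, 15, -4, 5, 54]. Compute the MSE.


Squared errors: (16-19)²=9, (4-8)²=16, (20-15)²=25, (1+ 4)²=25, (8-5)²=9, (50-54)²=16
Sum = 100
MSE = 100/6 = 50/3

50/3


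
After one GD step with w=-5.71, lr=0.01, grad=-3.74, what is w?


w_new = w - α·∇
= -5.71 - 0.01·-3.74
= -5.71 + 0.0374
= -5.6726

-5.6726


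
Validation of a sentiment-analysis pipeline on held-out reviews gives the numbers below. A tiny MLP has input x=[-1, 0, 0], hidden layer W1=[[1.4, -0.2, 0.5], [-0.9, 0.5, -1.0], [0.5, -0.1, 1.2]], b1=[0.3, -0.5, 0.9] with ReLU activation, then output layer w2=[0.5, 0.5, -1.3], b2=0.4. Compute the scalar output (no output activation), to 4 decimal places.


z1[0] = (1.4)·(-1) + (-0.2)·(0) + (0.5)·(0) + 0.3 = -1.1
z1[1] = (-0.9)·(-1) + (0.5)·(0) + (-1.0)·(0) - 0.5 = 0.4
z1[2] = (0.5)·(-1) + (-0.1)·(0) + (1.2)·(0) + 0.9 = 0.4
h = ReLU(z1) = [0.0, 0.4, 0.4]
output = (0.5)·(0.0) + (0.5)·(0.4) + (-1.3)·(0.4) + 0.4 = 0.08

0.08


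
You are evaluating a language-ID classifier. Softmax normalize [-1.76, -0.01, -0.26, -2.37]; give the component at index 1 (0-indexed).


Exponentials: e^-1.76=0.172, e^-0.01=0.99, e^-0.26=0.7711, e^-2.37=0.0935
Sum = 2.0266
Softmax = [0.0849, 0.4885, 0.3805, 0.0461]
p[1] = 0.99/2.0266 = 0.4885

0.4885


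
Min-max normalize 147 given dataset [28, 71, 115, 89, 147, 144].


min=28, max=147
(147-28)/(147-28) = 119/119 = 1.0

1.0


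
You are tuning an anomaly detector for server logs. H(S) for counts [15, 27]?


Probabilities: [15/42, 27/42] ≈ [0.3571, 0.6429]
H = -((15/42)·log₂(15/42) + (27/42)·log₂(27/42))
  = 0.9403 bits

0.9403 bits


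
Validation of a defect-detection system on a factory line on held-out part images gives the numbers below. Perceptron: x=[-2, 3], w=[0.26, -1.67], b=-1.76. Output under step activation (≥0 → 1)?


z = (-2)·(0.26) + (3)·(-1.67) - 1.76
  = -7.29
step(z) = 0 (z<0)

0


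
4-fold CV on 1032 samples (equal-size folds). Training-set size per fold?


Fold size = 1032/4 = 258
Training per fold = 1032 - 258 = 774

774


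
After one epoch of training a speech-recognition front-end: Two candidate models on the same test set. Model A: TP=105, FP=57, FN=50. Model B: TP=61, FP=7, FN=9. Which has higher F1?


Model A: P=105/162=0.6481, R=105/155=0.6774, F1=2PR/(P+R)=2TP/(2TP+FP+FN)=210/317=0.6625
Model B: P=61/68=0.8971, R=61/70=0.8714, F1=2PR/(P+R)=2TP/(2TP+FP+FN)=122/138=0.8841
0.6625 < 0.8841 → Model B

Model B


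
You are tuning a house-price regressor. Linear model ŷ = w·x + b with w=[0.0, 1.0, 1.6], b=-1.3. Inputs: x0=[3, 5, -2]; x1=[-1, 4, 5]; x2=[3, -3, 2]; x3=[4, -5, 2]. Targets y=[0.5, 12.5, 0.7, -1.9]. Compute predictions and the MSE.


ŷ0 = (0.0)·(3) + (1.0)·(5) + (1.6)·(-2) - 1.3 = 0.5
ŷ1 = (0.0)·(-1) + (1.0)·(4) + (1.6)·(5) - 1.3 = 10.7
ŷ2 = (0.0)·(3) + (1.0)·(-3) + (1.6)·(2) - 1.3 = -1.1
ŷ3 = (0.0)·(4) + (1.0)·(-5) + (1.6)·(2) - 1.3 = -3.1
errors² = [0.0, 3.24, 3.24, 1.44]
MSE = 7.9200/4 = 1.98

1.98


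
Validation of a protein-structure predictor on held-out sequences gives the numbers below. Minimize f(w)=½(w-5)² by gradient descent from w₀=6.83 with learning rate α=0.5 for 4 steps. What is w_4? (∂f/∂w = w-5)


step 1: grad = 6.83-5 = 1.83; w = 6.83 - 0.5·(1.83) = 5.915
step 2: grad = 5.915-5 = 0.915; w = 5.915 - 0.5·(0.915) = 5.4575
step 3: grad = 5.4575-5 = 0.4575; w = 5.4575 - 0.5·(0.4575) = 5.22875
step 4: grad = 5.22875-5 = 0.22875; w = 5.22875 - 0.5·(0.22875) = 5.114375

5.114375


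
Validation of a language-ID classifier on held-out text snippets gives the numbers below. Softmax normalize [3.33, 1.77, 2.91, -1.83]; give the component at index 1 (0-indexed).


Exponentials: e^3.33=27.9383, e^1.77=5.8709, e^2.91=18.3568, e^-1.83=0.1604
Sum = 52.3264
Softmax = [0.5339, 0.1122, 0.3508, 0.0031]
p[1] = 5.8709/52.3264 = 0.1122

0.1122


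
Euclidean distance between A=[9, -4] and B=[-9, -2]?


d = √((9+ 9)² + (-4+ 2)²)
  = √(324 + 4)
  = √328 = 18.1108

18.1108


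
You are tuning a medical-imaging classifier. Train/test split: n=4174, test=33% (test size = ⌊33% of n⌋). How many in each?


Test = ⌊4174·33/100⌋ = 1377
Train = 4174 - 1377 = 2797

Train: 2797, Test: 1377


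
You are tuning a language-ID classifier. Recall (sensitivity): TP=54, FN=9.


Recall = TP/(TP+FN)
= 54/(54+9)
= 54/63 = 85.71%

85.71%


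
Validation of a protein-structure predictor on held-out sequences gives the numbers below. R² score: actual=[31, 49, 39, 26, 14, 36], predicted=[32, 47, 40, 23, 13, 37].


ȳ = 32.5
SS_res = Σ(y-ŷ)² = 17
SS_tot = Σ(y-ȳ)² = 713.5
R² = 1 - SS_res/SS_tot = 1 - 0.0238 = 0.9762

0.9762


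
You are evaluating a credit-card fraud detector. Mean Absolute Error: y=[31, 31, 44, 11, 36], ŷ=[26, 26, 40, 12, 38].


Absolute errors: |31-26|=5, |31-26|=5, |44-40|=4, |11-12|=1, |36-38|=2
Sum = 17
MAE = 17/5 = 17/5

17/5


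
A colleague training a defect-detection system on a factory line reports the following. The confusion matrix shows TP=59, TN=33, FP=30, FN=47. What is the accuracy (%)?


Accuracy = (TP+TN)/(TP+TN+FP+FN)
= (59+33)/(169)
= 92/169 = 54.44%

54.44%


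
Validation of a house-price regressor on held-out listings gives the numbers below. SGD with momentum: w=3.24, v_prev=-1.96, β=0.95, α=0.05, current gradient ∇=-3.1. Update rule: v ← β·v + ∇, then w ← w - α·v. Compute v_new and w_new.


v_new = 0.95·-1.96 - 3.1 = -1.862 - 3.1 = -4.962
w_new = 3.24 - 0.05·-4.962 = 3.24 + 0.2481 = 3.4881

v_new=-4.962, w_new=3.4881


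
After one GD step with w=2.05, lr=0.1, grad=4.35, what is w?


w_new = w - α·∇
= 2.05 - 0.1·4.35
= 2.05 - 0.435
= 1.615

1.615


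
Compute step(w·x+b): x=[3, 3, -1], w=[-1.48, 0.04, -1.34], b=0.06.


z = (3)·(-1.48) + (3)·(0.04) + (-1)·(-1.34) + 0.06
  = -2.92
step(z) = 0 (z<0)

0


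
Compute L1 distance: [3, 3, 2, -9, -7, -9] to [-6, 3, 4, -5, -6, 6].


d = |3+ 6| + |3-3| + |2-4| + |-9+ 5| + |-7+ 6| + |-9-6|
  = 9 + 0 + 2 + 4 + 1 + 15
  = 31

31


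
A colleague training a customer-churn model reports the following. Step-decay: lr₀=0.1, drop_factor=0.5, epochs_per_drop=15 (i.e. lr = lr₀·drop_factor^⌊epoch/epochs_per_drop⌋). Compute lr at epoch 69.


n_drops = ⌊69/15⌋ = 4
lr = 0.1·0.5^4 = 0.1·0.0625 = 0.00625

0.00625


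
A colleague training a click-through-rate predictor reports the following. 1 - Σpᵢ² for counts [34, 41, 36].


Probabilities: [34/111, 41/111, 36/111] ≈ [0.3063, 0.3694, 0.3243]
Σpᵢ² = (1156 + 1681 + 1296)/111² = 4133/12321
Gini = 1 - Σpᵢ² = 1 - 4133/12321 = 0.6646

0.6646


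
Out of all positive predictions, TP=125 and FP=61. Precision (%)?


Precision = TP/(TP+FP)
= 125/(125+61)
= 125/186 = 67.2%

67.2%


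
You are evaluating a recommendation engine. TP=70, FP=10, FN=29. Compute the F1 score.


Precision = 70/80 = 0.875
Recall = 70/99 = 0.7071
F1 = 2·P·R/(P+R) = 2·TP/(2·TP+FP+FN) = 140/(140+10+29) = 140/179 = 0.7821

0.7821


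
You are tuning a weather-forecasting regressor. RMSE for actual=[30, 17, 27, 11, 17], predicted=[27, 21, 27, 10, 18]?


MSE = 27/5 = 5.4
RMSE = √(27/5) = 2.3238

2.3238


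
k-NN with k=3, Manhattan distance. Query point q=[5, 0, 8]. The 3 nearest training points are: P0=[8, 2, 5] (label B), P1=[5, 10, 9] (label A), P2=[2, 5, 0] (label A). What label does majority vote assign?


d(q,P0) = 8  (label B)
d(q,P1) = 11  (label A)
d(q,P2) = 16  (label A)
Votes: A=2, B=1
Majority → A

A


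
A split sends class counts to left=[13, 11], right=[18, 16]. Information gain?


Parent = [31, 27], H_parent = 0.9966
H_left = 0.995 (n=24), H_right = 0.9975 (n=34)
H_children = (24/58)·0.995 + (34/58)·0.9975 = 0.9965
IG = 0.9966 - 0.9965 = 0.0001

0.0001


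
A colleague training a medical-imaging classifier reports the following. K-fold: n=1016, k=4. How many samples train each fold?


Fold size = 1016/4 = 254
Training per fold = 1016 - 254 = 762

762


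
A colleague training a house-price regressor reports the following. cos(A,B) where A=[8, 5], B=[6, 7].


A·B = 8·6 + 5·7 = 83
‖A‖ = √89 = 9.434, ‖B‖ = √85 = 9.2195
cos = 83/(√89·√85) = 83/√7565 = 0.9543

0.9543


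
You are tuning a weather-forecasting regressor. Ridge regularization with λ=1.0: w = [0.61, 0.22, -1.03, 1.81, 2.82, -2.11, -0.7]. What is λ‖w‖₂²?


‖w‖₂² = (0.61)² + (0.22)² + (-1.03)² + (1.81)² + (2.82)² + (-2.11)² + (-0.7)²
     = 0.3721 + 0.0484 + 1.0609 + 3.2761 + 7.9524 + 4.4521 + 0.49
     = 17.652
λ·‖w‖₂² = 1.0·17.652 = 17.652

17.652


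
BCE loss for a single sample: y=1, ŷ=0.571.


BCE = -[y·ln(p) + (1-y)·ln(1-p)]
= -1·ln(0.571) - 0
= -ln(0.571) = 0.5604

0.5604


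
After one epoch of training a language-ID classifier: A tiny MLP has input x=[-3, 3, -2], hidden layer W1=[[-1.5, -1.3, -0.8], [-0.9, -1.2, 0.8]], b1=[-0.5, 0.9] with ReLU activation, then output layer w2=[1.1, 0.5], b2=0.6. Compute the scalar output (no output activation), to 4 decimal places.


z1[0] = (-1.5)·(-3) + (-1.3)·(3) + (-0.8)·(-2) - 0.5 = 1.7
z1[1] = (-0.9)·(-3) + (-1.2)·(3) + (0.8)·(-2) + 0.9 = -1.6
h = ReLU(z1) = [1.7, 0.0]
output = (1.1)·(1.7) + (0.5)·(0.0) + 0.6 = 2.47

2.47


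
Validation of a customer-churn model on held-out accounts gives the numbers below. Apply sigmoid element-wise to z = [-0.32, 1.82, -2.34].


σ(-0.32) = 1/(1+e^0.32) = 0.4207
σ(1.82) = 1/(1+e^-1.82) = 0.8606
σ(-2.34) = 1/(1+e^2.34) = 0.0879
result = [0.4207, 0.8606, 0.0879]

[0.4207, 0.8606, 0.0879]


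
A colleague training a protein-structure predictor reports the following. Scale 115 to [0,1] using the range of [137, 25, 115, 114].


min=25, max=137
(115-25)/(137-25) = 90/112 = 0.8036

0.8036


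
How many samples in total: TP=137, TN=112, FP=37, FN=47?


Total = TP + TN + FP + FN
= 137 + 112 + 37 + 47
= 333
(Predicted positive: 174, predicted negative: 159)

333


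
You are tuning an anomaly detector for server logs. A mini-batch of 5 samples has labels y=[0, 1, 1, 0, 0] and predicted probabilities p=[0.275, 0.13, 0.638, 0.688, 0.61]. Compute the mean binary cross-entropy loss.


L[0] = -ln(1-0.275) = -ln(0.725) = 0.3216
L[1] = -ln(0.13) = 2.0402
L[2] = -ln(0.638) = 0.4494
L[3] = -ln(1-0.688) = -ln(0.312) = 1.1648
L[4] = -ln(1-0.61) = -ln(0.39) = 0.9416
mean = (0.3216 + 2.0402 + 0.4494 + 1.1648 + 0.9416)/5 = 0.9835

0.9835


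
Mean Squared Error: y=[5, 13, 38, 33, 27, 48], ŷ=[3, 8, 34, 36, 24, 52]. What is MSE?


Squared errors: (5-3)²=4, (13-8)²=25, (38-34)²=16, (33-36)²=9, (27-24)²=9, (48-52)²=16
Sum = 79
MSE = 79/6 = 79/6

79/6


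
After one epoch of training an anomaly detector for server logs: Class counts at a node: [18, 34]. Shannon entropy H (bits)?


Probabilities: [18/52, 34/52] ≈ [0.3462, 0.6538]
H = -((18/52)·log₂(18/52) + (34/52)·log₂(34/52))
  = 0.9306 bits

0.9306 bits


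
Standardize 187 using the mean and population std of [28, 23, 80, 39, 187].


μ = 71.4, σ = 61.1771
z = (187 - 71.4)/61.1771 = 1.8896

1.8896


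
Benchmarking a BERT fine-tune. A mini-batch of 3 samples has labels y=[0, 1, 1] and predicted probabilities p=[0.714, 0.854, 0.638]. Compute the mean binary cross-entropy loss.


L[0] = -ln(1-0.714) = -ln(0.286) = 1.2518
L[1] = -ln(0.854) = 0.1578
L[2] = -ln(0.638) = 0.4494
mean = (1.2518 + 0.1578 + 0.4494)/3 = 0.6197

0.6197


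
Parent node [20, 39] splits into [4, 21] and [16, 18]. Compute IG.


Parent = [20, 39], H_parent = 0.9238
H_left = 0.6343 (n=25), H_right = 0.9975 (n=34)
H_children = (25/59)·0.6343 + (34/59)·0.9975 = 0.8436
IG = 0.9238 - 0.8436 = 0.0802

0.0802


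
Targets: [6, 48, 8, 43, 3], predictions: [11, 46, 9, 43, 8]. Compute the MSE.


Squared errors: (6-11)²=25, (48-46)²=4, (8-9)²=1, (43-43)²=0, (3-8)²=25
Sum = 55
MSE = 55/5 = 11

11


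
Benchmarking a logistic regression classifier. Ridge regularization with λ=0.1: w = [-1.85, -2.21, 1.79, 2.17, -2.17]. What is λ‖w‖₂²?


‖w‖₂² = (-1.85)² + (-2.21)² + (1.79)² + (2.17)² + (-2.17)²
     = 3.4225 + 4.8841 + 3.2041 + 4.7089 + 4.7089
     = 20.9285
λ·‖w‖₂² = 0.1·20.9285 = 2.09285

2.09285


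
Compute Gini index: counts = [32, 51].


Probabilities: [32/83, 51/83] ≈ [0.3855, 0.6145]
Σpᵢ² = (1024 + 2601)/83² = 3625/6889
Gini = 1 - Σpᵢ² = 1 - 3625/6889 = 0.4738

0.4738


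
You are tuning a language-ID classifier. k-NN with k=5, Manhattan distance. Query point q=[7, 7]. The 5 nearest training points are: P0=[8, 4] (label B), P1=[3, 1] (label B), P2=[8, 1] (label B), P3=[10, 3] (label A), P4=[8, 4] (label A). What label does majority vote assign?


d(q,P0) = 4  (label B)
d(q,P1) = 10  (label B)
d(q,P2) = 7  (label B)
d(q,P3) = 7  (label A)
d(q,P4) = 4  (label A)
Votes: A=2, B=3
Majority → B

B


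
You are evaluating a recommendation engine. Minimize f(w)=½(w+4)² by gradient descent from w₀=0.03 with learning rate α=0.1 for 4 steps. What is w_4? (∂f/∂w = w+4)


step 1: grad = 0.03+4 = 4.03; w = 0.03 - 0.1·(4.03) = -0.373
step 2: grad = -0.373+4 = 3.627; w = -0.373 - 0.1·(3.627) = -0.7357
step 3: grad = -0.7357+4 = 3.2643; w = -0.7357 - 0.1·(3.2643) = -1.06213
step 4: grad = -1.06213+4 = 2.93787; w = -1.06213 - 0.1·(2.93787) = -1.355917

-1.355917


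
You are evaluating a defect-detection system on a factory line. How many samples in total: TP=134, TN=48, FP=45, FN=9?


Total = TP + TN + FP + FN
= 134 + 48 + 45 + 9
= 236
(Predicted positive: 179, predicted negative: 57)

236


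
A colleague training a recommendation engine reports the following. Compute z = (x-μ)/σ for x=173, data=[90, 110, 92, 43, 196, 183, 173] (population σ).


μ = 126.7143, σ = 53.3873
z = (173 - 126.7143)/53.3873 = 0.867

0.867


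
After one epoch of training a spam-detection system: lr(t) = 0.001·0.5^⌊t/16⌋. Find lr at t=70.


n_drops = ⌊70/16⌋ = 4
lr = 0.001·0.5^4 = 0.001·0.0625 = 0.0000625

0.0000625


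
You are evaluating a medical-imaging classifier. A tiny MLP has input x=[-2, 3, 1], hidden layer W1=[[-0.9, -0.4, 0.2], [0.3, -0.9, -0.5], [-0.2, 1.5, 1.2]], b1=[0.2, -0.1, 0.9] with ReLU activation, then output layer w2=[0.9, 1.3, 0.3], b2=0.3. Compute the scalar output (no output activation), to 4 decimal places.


z1[0] = (-0.9)·(-2) + (-0.4)·(3) + (0.2)·(1) + 0.2 = 1.0
z1[1] = (0.3)·(-2) + (-0.9)·(3) + (-0.5)·(1) - 0.1 = -3.9
z1[2] = (-0.2)·(-2) + (1.5)·(3) + (1.2)·(1) + 0.9 = 7.0
h = ReLU(z1) = [1.0, 0.0, 7.0]
output = (0.9)·(1.0) + (1.3)·(0.0) + (0.3)·(7.0) + 0.3 = 3.3

3.3
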